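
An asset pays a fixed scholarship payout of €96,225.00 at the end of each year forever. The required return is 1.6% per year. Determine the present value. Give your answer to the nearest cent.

Periodic rate r = 0.016 per year.
Level perpetuity: PV = PMT / r = 96,225 / (0.016) = €6,014,062.50.

€6,014,062.50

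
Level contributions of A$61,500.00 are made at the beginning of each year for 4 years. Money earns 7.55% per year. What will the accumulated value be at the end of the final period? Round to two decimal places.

This is an annuity due: 4 deposits of A$61,500.00 at the beginning of each year.
Periodic rate r = 0.0755 per year.
FV = PMT × [((1+r)^n − 1)/r] × (1+r) = 61,500 × [(1+r)^4 − 1] / r × (1+r) = A$296,072.49

A$296,072.49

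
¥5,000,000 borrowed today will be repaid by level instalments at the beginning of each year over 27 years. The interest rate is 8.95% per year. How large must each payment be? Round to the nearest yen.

¥455,781

Level annuity due; solve PV = PMT × [(1 − (1+r)^−n)/r] × (1+r) for PMT.
Periodic rate r = 0.0895 per year.
With n = 27: PMT = 5,000,000 / ([(1 − (1+r)^−n)/r] × (1+r)) = ¥455,781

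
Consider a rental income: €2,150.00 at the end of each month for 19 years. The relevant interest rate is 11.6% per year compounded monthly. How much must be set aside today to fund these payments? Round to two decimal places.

This is an ordinary annuity: 228 payments of €2,150.00 at the end of each month.
Periodic rate r = 0.116/12 per month; n is counted in months.
PV = PMT × [(1 − (1+r)^−n)/r] = 2,150 × [1 − (1+r)^−228] / r = €197,606.84

€197,606.84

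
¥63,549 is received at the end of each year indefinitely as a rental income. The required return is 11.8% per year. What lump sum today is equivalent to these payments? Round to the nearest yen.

¥538,551

Periodic rate r = 0.118 per year.
Level perpetuity: PV = PMT / r = 63,549 / (0.118) = ¥538,551.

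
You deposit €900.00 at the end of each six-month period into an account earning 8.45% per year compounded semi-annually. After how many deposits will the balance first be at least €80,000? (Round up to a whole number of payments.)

38 payments

Periodic rate r = 0.0845/2 per half-year; n is counted in half-years.
Ordinary annuity FV: 80,000 = 900 × [((1+r)^n − 1)/r].
(1+r)^n = 1 + 80,000 × r / 900, so n = ln(1 + 80,000·r/900) / ln(1+r) = 37.68.
Round up to a whole number of payments: n = 38.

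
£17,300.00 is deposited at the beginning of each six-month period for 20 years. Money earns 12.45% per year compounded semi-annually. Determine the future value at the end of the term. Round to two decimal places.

£3,010,028.94

This is an annuity due: 40 deposits of £17,300.00 at the beginning of each six-month period.
Periodic rate r = 0.1245/2 per half-year; n is counted in half-years.
FV = PMT × [((1+r)^n − 1)/r] × (1+r) = 17,300 × [(1+r)^40 − 1] / r × (1+r) = £3,010,028.94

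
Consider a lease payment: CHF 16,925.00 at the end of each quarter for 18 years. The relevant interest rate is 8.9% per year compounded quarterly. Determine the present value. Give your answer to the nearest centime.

This is an ordinary annuity: 72 payments of CHF 16,925.00 at the end of each quarter.
Periodic rate r = 0.089/4 per quarter; n is counted in quarters.
PV = PMT × [(1 − (1+r)^−n)/r] = 16,925 × [1 − (1+r)^−72] / r = CHF 604,687.99

CHF 604,687.99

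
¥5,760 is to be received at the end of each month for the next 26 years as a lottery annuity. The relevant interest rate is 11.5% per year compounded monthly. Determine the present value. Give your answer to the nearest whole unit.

This is an ordinary annuity: 312 payments of ¥5,760 at the end of each month.
Periodic rate r = 0.115/12 per month; n is counted in months.
PV = PMT × [(1 − (1+r)^−n)/r] = 5,760 × [1 − (1+r)^−312] / r = ¥570,385

¥570,385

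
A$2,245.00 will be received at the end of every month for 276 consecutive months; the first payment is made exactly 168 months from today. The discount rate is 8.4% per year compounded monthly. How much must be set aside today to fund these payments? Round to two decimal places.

A$85,455.05

Ordinary annuity of 276 payments, first payment at period 168.
Periodic rate r = 0.084/12 per month; n is counted in months.
The ordinary-annuity PV formula values the stream one period before the first payment (period 167); discount that back 167 periods:
PV₀ = 2,245 × [1 − (1+r)^−276] / r × (1+r)^−167 = A$85,455.05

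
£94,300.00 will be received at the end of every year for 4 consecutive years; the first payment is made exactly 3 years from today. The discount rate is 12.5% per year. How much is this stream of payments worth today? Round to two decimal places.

Ordinary annuity of 4 payments, first payment at period 3.
Periodic rate r = 0.125 per year.
The ordinary-annuity PV formula values the stream one period before the first payment (period 2); discount that back 2 periods:
PV₀ = 94,300 × [1 − (1+r)^−4] / r × (1+r)^−2 = £223,946.11

£223,946.11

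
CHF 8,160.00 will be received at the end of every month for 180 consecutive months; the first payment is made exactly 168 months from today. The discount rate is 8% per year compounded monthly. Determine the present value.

Ordinary annuity of 180 payments, first payment at period 168.
Periodic rate r = 0.08/12 per month; n is counted in months.
The ordinary-annuity PV formula values the stream one period before the first payment (period 167); discount that back 167 periods:
PV₀ = 8,160 × [1 − (1+r)^−180] / r × (1+r)^−167 = CHF 281,501.30

CHF 281,501.30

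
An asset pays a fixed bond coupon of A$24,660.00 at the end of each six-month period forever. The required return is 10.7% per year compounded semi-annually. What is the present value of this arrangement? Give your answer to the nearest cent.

Periodic rate r = 0.107/2 per half-year.
Level perpetuity: PV = PMT / r = 24,660 / (0.107/2) = A$460,934.58.

A$460,934.58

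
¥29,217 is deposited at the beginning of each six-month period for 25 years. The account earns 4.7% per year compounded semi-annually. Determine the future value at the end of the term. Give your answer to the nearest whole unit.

¥2,792,389

This is an annuity due: 50 deposits of ¥29,217 at the beginning of each six-month period.
Periodic rate r = 0.047/2 per half-year; n is counted in half-years.
FV = PMT × [((1+r)^n − 1)/r] × (1+r) = 29,217 × [(1+r)^50 − 1] / r × (1+r) = ¥2,792,389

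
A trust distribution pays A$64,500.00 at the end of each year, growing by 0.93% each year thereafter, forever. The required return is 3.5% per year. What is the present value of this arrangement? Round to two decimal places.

Periodic rate r = 0.035 per year.
Growing perpetuity (Gordon): PV = PMT₁ / (r − g) = 64,500 / (r − 0.0093) = A$2,509,727.63.

A$2,509,727.63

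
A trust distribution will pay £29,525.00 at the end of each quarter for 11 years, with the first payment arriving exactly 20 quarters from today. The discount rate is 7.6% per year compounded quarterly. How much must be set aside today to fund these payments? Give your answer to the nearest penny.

£611,995.37

Ordinary annuity of 44 payments, first payment at period 20.
Periodic rate r = 0.076/4 per quarter; n is counted in quarters.
The ordinary-annuity PV formula values the stream one period before the first payment (period 19); discount that back 19 periods:
PV₀ = 29,525 × [1 − (1+r)^−44] / r × (1+r)^−19 = £611,995.37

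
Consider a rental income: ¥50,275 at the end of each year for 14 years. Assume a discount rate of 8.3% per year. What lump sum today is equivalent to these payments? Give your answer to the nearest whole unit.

This is an ordinary annuity: 14 payments of ¥50,275 at the end of each year.
Periodic rate r = 0.083 per year.
PV = PMT × [(1 − (1+r)^−n)/r] = 50,275 × [1 − (1+r)^−14] / r = ¥407,353

¥407,353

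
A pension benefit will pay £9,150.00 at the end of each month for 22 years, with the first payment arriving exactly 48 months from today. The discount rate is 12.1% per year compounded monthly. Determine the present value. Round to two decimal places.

£526,214.82

Ordinary annuity of 264 payments, first payment at period 48.
Periodic rate r = 0.121/12 per month; n is counted in months.
The ordinary-annuity PV formula values the stream one period before the first payment (period 47); discount that back 47 periods:
PV₀ = 9,150 × [1 − (1+r)^−264] / r × (1+r)^−47 = £526,214.82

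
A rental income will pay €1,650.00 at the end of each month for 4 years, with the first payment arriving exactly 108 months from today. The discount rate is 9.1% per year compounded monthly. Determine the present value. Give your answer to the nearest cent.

Ordinary annuity of 48 payments, first payment at period 108.
Periodic rate r = 0.091/12 per month; n is counted in months.
The ordinary-annuity PV formula values the stream one period before the first payment (period 107); discount that back 107 periods:
PV₀ = 1,650 × [1 − (1+r)^−48] / r × (1+r)^−107 = €29,488.51

€29,488.51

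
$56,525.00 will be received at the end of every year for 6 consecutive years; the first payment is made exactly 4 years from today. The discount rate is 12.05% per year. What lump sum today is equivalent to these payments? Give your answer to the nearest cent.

Ordinary annuity of 6 payments, first payment at period 4.
Periodic rate r = 0.1205 per year.
The ordinary-annuity PV formula values the stream one period before the first payment (period 3); discount that back 3 periods:
PV₀ = 56,525 × [1 − (1+r)^−6] / r × (1+r)^−3 = $164,960.80

$164,960.80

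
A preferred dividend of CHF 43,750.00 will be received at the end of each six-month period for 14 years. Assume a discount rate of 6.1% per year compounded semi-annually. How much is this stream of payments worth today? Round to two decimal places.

CHF 815,933.89

This is an ordinary annuity: 28 payments of CHF 43,750.00 at the end of each six-month period.
Periodic rate r = 0.061/2 per half-year; n is counted in half-years.
PV = PMT × [(1 − (1+r)^−n)/r] = 43,750 × [1 − (1+r)^−28] / r = CHF 815,933.89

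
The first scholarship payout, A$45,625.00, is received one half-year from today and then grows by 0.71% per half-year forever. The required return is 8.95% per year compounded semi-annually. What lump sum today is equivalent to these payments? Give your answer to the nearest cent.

Periodic rate r = 0.0895/2 per half-year.
Growing perpetuity (Gordon): PV = PMT₁ / (r − g) = 45,625 / (r − 0.0071) = A$1,211,819.39.

A$1,211,819.39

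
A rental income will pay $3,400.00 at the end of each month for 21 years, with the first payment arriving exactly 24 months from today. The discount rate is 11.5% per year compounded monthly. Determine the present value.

$259,144.74

Ordinary annuity of 252 payments, first payment at period 24.
Periodic rate r = 0.115/12 per month; n is counted in months.
The ordinary-annuity PV formula values the stream one period before the first payment (period 23); discount that back 23 periods:
PV₀ = 3,400 × [1 − (1+r)^−252] / r × (1+r)^−23 = $259,144.74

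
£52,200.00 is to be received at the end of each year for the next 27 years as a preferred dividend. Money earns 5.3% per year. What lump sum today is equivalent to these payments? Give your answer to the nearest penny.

This is an ordinary annuity: 27 payments of £52,200.00 at the end of each year.
Periodic rate r = 0.053 per year.
PV = PMT × [(1 − (1+r)^−n)/r] = 52,200 × [1 − (1+r)^−27] / r = £740,659.01

£740,659.01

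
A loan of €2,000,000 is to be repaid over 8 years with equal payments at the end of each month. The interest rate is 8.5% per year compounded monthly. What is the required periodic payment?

€28,784.26

Level ordinary annuity; solve PV = PMT × [(1 − (1+r)^−n)/r] for PMT.
Periodic rate r = 0.085/12 per month; n is counted in months.
With n = 96: PMT = 2,000,000 / ([(1 − (1+r)^−n)/r]) = €28,784.26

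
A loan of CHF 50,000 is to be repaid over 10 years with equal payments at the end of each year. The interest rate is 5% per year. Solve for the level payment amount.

CHF 6,475.23

Level ordinary annuity; solve PV = PMT × [(1 − (1+r)^−n)/r] for PMT.
Periodic rate r = 0.05 per year.
With n = 10: PMT = 50,000 / ([(1 − (1+r)^−n)/r]) = CHF 6,475.23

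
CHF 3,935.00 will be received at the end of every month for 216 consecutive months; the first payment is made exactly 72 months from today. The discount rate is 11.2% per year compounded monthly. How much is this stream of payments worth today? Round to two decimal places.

Ordinary annuity of 216 payments, first payment at period 72.
Periodic rate r = 0.112/12 per month; n is counted in months.
The ordinary-annuity PV formula values the stream one period before the first payment (period 71); discount that back 71 periods:
PV₀ = 3,935 × [1 − (1+r)^−216] / r × (1+r)^−71 = CHF 188,689.73

CHF 188,689.73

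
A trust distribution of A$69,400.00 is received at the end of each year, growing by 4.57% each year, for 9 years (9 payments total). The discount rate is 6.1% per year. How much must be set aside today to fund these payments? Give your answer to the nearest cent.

Periodic rate r = 0.061 per year.
Growing ordinary annuity: PV = PMT₁ × [1 − ((1+g)/(1+r))^n] / (r − g) = 69,400 × [1 − ((1+0.0457)/(1+r))^9] / (r − 0.0457) = A$555,851.63.

A$555,851.63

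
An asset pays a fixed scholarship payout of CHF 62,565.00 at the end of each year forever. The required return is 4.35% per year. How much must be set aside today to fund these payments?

Periodic rate r = 0.0435 per year.
Level perpetuity: PV = PMT / r = 62,565 / (0.0435) = CHF 1,438,275.86.

CHF 1,438,275.86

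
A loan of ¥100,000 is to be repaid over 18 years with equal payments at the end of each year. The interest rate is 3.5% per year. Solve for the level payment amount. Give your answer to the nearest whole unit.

¥7,582

Level ordinary annuity; solve PV = PMT × [(1 − (1+r)^−n)/r] for PMT.
Periodic rate r = 0.035 per year.
With n = 18: PMT = 100,000 / ([(1 − (1+r)^−n)/r]) = ¥7,582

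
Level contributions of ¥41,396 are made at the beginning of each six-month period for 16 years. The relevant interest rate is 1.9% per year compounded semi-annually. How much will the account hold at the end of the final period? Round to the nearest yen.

This is an annuity due: 32 deposits of ¥41,396 at the beginning of each six-month period.
Periodic rate r = 0.019/2 per half-year; n is counted in half-years.
FV = PMT × [((1+r)^n − 1)/r] × (1+r) = 41,396 × [(1+r)^32 − 1] / r × (1+r) = ¥1,554,234

¥1,554,234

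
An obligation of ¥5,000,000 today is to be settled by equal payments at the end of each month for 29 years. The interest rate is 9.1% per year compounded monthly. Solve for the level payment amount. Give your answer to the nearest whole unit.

Level ordinary annuity; solve PV = PMT × [(1 − (1+r)^−n)/r] for PMT.
Periodic rate r = 0.091/12 per month; n is counted in months.
With n = 348: PMT = 5,000,000 / ([(1 − (1+r)^−n)/r]) = ¥40,865

¥40,865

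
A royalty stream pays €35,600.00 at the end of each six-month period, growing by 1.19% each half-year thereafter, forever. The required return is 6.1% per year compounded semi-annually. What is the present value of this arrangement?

Periodic rate r = 0.061/2 per half-year.
Growing perpetuity (Gordon): PV = PMT₁ / (r − g) = 35,600 / (r − 0.0119) = €1,913,978.49.

€1,913,978.49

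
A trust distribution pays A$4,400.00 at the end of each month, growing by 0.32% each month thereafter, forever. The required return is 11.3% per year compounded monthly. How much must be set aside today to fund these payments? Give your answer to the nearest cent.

A$707,774.80

Periodic rate r = 0.113/12 per month.
Growing perpetuity (Gordon): PV = PMT₁ / (r − g) = 4,400 / (r − 0.0032) = A$707,774.80.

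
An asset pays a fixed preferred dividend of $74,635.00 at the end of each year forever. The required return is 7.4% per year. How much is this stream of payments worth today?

Periodic rate r = 0.074 per year.
Level perpetuity: PV = PMT / r = 74,635 / (0.074) = $1,008,581.08.

$1,008,581.08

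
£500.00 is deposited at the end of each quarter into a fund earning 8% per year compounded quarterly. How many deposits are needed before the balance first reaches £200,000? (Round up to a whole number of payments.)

111 payments

Periodic rate r = 0.08/4 per quarter; n is counted in quarters.
Ordinary annuity FV: 200,000 = 500 × [((1+r)^n − 1)/r].
(1+r)^n = 1 + 200,000 × r / 500, so n = ln(1 + 200,000·r/500) / ln(1+r) = 110.96.
Round up to a whole number of payments: n = 111.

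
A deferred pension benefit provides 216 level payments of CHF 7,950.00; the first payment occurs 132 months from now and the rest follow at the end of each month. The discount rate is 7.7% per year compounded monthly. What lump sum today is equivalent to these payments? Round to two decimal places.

CHF 401,364.26

Ordinary annuity of 216 payments, first payment at period 132.
Periodic rate r = 0.077/12 per month; n is counted in months.
The ordinary-annuity PV formula values the stream one period before the first payment (period 131); discount that back 131 periods:
PV₀ = 7,950 × [1 − (1+r)^−216] / r × (1+r)^−131 = CHF 401,364.26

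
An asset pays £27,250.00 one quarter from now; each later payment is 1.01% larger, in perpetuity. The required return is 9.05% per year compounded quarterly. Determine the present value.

Periodic rate r = 0.0905/4 per quarter.
Growing perpetuity (Gordon): PV = PMT₁ / (r − g) = 27,250 / (r − 0.0101) = £2,175,648.70.

£2,175,648.70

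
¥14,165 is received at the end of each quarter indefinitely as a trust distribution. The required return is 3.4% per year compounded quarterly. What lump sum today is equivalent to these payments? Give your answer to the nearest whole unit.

¥1,666,471

Periodic rate r = 0.034/4 per quarter.
Level perpetuity: PV = PMT / r = 14,165 / (0.034/4) = ¥1,666,471.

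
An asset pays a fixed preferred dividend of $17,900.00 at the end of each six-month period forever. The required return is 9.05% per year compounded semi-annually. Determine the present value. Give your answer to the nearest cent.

$395,580.11

Periodic rate r = 0.0905/2 per half-year.
Level perpetuity: PV = PMT / r = 17,900 / (0.0905/2) = $395,580.11.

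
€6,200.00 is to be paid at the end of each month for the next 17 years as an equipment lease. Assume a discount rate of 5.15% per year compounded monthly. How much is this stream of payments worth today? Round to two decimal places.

€841,608.61

This is an ordinary annuity: 204 payments of €6,200.00 at the end of each month.
Periodic rate r = 0.0515/12 per month; n is counted in months.
PV = PMT × [(1 − (1+r)^−n)/r] = 6,200 × [1 − (1+r)^−204] / r = €841,608.61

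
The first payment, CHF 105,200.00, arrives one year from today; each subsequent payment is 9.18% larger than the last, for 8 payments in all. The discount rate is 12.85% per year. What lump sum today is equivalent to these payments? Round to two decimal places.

Periodic rate r = 0.1285 per year.
Growing ordinary annuity: PV = PMT₁ × [1 − ((1+g)/(1+r))^n] / (r − g) = 105,200 × [1 − ((1+0.0918)/(1+r))^8] / (r − 0.0918) = CHF 666,185.07.

CHF 666,185.07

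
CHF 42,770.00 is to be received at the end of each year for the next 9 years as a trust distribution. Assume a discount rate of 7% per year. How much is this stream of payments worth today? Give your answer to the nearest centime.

This is an ordinary annuity: 9 payments of CHF 42,770.00 at the end of each year.
Periodic rate r = 0.07 per year.
PV = PMT × [(1 − (1+r)^−n)/r] = 42,770 × [1 − (1+r)^−9] / r = CHF 278,656.48

CHF 278,656.48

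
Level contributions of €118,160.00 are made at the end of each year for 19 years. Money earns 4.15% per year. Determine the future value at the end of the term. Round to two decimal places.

This is an ordinary annuity: 19 deposits of €118,160.00 at the end of each year.
Periodic rate r = 0.0415 per year.
FV = PMT × [((1+r)^n − 1)/r] = 118,160 × [(1+r)^19 − 1] / r = €3,317,991.35

€3,317,991.35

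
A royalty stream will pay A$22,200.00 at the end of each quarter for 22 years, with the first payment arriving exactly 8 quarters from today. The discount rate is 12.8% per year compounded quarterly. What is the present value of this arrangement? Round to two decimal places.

Ordinary annuity of 88 payments, first payment at period 8.
Periodic rate r = 0.128/4 per quarter; n is counted in quarters.
The ordinary-annuity PV formula values the stream one period before the first payment (period 7); discount that back 7 periods:
PV₀ = 22,200 × [1 − (1+r)^−88] / r × (1+r)^−7 = A$521,670.10

A$521,670.10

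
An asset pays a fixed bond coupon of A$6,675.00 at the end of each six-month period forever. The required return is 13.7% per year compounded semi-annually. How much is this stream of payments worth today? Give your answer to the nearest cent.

Periodic rate r = 0.137/2 per half-year.
Level perpetuity: PV = PMT / r = 6,675 / (0.137/2) = A$97,445.26.

A$97,445.26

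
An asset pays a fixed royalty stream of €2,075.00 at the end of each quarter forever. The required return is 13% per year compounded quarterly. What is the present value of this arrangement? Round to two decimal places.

Periodic rate r = 0.13/4 per quarter.
Level perpetuity: PV = PMT / r = 2,075 / (0.13/4) = €63,846.15.

€63,846.15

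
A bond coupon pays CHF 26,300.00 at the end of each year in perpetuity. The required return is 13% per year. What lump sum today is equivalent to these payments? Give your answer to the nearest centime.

Periodic rate r = 0.13 per year.
Level perpetuity: PV = PMT / r = 26,300 / (0.13) = CHF 202,307.69.

CHF 202,307.69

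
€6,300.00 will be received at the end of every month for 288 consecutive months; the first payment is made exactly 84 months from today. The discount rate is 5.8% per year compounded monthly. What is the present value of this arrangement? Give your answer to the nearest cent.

Ordinary annuity of 288 payments, first payment at period 84.
Periodic rate r = 0.058/12 per month; n is counted in months.
The ordinary-annuity PV formula values the stream one period before the first payment (period 83); discount that back 83 periods:
PV₀ = 6,300 × [1 − (1+r)^−288] / r × (1+r)^−83 = €655,677.53

€655,677.53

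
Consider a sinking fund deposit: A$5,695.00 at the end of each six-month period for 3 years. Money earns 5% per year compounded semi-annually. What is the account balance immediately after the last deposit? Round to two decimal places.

A$36,378.16

This is an ordinary annuity: 6 deposits of A$5,695.00 at the end of each six-month period.
Periodic rate r = 0.05/2 per half-year; n is counted in half-years.
FV = PMT × [((1+r)^n − 1)/r] = 5,695 × [(1+r)^6 − 1] / r = A$36,378.16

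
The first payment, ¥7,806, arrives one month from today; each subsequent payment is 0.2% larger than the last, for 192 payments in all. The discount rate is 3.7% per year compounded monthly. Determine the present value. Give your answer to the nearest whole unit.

¥1,350,063

Periodic rate r = 0.037/12 per month; n is counted in months.
Growing ordinary annuity: PV = PMT₁ × [1 − ((1+g)/(1+r))^n] / (r − g) = 7,806 × [1 − ((1+0.002)/(1+r))^192] / (r − 0.002) = ¥1,350,063.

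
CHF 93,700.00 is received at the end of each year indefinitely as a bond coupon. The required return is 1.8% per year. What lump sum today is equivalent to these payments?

CHF 5,205,555.56

Periodic rate r = 0.018 per year.
Level perpetuity: PV = PMT / r = 93,700 / (0.018) = CHF 5,205,555.56.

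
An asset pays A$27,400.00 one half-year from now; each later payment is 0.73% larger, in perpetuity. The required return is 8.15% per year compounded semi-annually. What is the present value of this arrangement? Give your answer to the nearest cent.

A$819,133.03

Periodic rate r = 0.0815/2 per half-year.
Growing perpetuity (Gordon): PV = PMT₁ / (r − g) = 27,400 / (r − 0.0073) = A$819,133.03.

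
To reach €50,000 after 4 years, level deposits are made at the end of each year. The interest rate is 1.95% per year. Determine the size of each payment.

€12,140.26

Level ordinary annuity; solve FV = PMT × [((1+r)^n − 1)/r] for PMT.
Periodic rate r = 0.0195 per year.
With n = 4: PMT = 50,000 / ([((1+r)^n − 1)/r]) = €12,140.26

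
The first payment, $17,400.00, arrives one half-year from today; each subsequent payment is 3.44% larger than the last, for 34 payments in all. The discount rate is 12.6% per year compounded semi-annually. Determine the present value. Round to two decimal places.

Periodic rate r = 0.126/2 per half-year; n is counted in half-years.
Growing ordinary annuity: PV = PMT₁ × [1 − ((1+g)/(1+r))^n] / (r − g) = 17,400 × [1 − ((1+0.0344)/(1+r))^34] / (r − 0.0344) = $367,699.63.

$367,699.63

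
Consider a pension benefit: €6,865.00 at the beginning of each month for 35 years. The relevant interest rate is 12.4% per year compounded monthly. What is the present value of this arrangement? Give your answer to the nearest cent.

€662,272.40

This is an annuity due: 420 payments of €6,865.00 at the beginning of each month.
Periodic rate r = 0.124/12 per month; n is counted in months.
PV = PMT × [(1 − (1+r)^−n)/r] × (1+r) = 6,865 × [1 − (1+r)^−420] / r × (1+r) = €662,272.40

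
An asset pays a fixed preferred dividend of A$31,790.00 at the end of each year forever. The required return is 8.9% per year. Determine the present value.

A$357,191.01

Periodic rate r = 0.089 per year.
Level perpetuity: PV = PMT / r = 31,790 / (0.089) = A$357,191.01.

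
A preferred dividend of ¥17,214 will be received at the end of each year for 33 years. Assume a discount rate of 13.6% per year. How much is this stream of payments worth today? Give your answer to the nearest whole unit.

¥124,690

This is an ordinary annuity: 33 payments of ¥17,214 at the end of each year.
Periodic rate r = 0.136 per year.
PV = PMT × [(1 − (1+r)^−n)/r] = 17,214 × [1 − (1+r)^−33] / r = ¥124,690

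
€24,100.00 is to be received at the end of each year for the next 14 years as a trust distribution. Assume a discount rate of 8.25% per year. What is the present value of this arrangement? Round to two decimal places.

€195,833.16

This is an ordinary annuity: 14 payments of €24,100.00 at the end of each year.
Periodic rate r = 0.0825 per year.
PV = PMT × [(1 − (1+r)^−n)/r] = 24,100 × [1 − (1+r)^−14] / r = €195,833.16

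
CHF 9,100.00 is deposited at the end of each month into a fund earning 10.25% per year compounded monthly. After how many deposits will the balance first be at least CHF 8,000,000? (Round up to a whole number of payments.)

Periodic rate r = 0.1025/12 per month; n is counted in months.
Ordinary annuity FV: 8,000,000 = 9,100 × [((1+r)^n − 1)/r].
(1+r)^n = 1 + 8,000,000 × r / 9,100, so n = ln(1 + 8,000,000·r/9,100) / ln(1+r) = 251.74.
Round up to a whole number of payments: n = 252.

252 payments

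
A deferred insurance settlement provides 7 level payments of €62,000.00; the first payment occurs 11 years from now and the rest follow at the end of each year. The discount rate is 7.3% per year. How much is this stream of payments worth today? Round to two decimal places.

Ordinary annuity of 7 payments, first payment at period 11.
Periodic rate r = 0.073 per year.
The ordinary-annuity PV formula values the stream one period before the first payment (period 10); discount that back 10 periods:
PV₀ = 62,000 × [1 − (1+r)^−7] / r × (1+r)^−10 = €163,454.45

€163,454.45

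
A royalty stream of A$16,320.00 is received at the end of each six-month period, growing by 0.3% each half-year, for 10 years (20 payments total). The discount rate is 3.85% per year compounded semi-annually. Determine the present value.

A$276,073.53

Periodic rate r = 0.0385/2 per half-year; n is counted in half-years.
Growing ordinary annuity: PV = PMT₁ × [1 − ((1+g)/(1+r))^n] / (r − g) = 16,320 × [1 − ((1+0.003)/(1+r))^20] / (r − 0.003) = A$276,073.53.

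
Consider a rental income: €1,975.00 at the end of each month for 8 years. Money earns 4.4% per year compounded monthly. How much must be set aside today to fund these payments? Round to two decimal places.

€159,580.17

This is an ordinary annuity: 96 payments of €1,975.00 at the end of each month.
Periodic rate r = 0.044/12 per month; n is counted in months.
PV = PMT × [(1 − (1+r)^−n)/r] = 1,975 × [1 − (1+r)^−96] / r = €159,580.17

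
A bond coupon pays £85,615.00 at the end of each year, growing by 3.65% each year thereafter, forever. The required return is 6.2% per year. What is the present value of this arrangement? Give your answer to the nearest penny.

Periodic rate r = 0.062 per year.
Growing perpetuity (Gordon): PV = PMT₁ / (r − g) = 85,615 / (r − 0.0365) = £3,357,450.98.

£3,357,450.98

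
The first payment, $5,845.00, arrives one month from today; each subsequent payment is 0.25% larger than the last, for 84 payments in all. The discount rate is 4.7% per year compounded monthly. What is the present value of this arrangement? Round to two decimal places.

$461,497.60

Periodic rate r = 0.047/12 per month; n is counted in months.
Growing ordinary annuity: PV = PMT₁ × [1 − ((1+g)/(1+r))^n] / (r − g) = 5,845 × [1 − ((1+0.0025)/(1+r))^84] / (r − 0.0025) = $461,497.60.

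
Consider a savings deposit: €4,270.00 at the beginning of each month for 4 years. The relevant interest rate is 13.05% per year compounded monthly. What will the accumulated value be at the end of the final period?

€270,160.24

This is an annuity due: 48 deposits of €4,270.00 at the beginning of each month.
Periodic rate r = 0.1305/12 per month; n is counted in months.
FV = PMT × [((1+r)^n − 1)/r] × (1+r) = 4,270 × [(1+r)^48 − 1] / r × (1+r) = €270,160.24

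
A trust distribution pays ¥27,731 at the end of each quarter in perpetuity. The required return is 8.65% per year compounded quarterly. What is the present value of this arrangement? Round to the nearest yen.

Periodic rate r = 0.0865/4 per quarter.
Level perpetuity: PV = PMT / r = 27,731 / (0.0865/4) = ¥1,282,358.

¥1,282,358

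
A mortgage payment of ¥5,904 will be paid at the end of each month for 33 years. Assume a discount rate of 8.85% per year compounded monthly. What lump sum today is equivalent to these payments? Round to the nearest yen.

¥756,923

This is an ordinary annuity: 396 payments of ¥5,904 at the end of each month.
Periodic rate r = 0.0885/12 per month; n is counted in months.
PV = PMT × [(1 − (1+r)^−n)/r] = 5,904 × [1 − (1+r)^−396] / r = ¥756,923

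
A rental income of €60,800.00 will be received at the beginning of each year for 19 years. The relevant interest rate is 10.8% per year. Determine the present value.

This is an annuity due: 19 payments of €60,800.00 at the beginning of each year.
Periodic rate r = 0.108 per year.
PV = PMT × [(1 − (1+r)^−n)/r] × (1+r) = 60,800 × [1 − (1+r)^−19] / r × (1+r) = €534,891.13

€534,891.13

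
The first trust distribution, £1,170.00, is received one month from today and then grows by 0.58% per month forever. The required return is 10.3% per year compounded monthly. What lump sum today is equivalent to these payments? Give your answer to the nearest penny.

Periodic rate r = 0.103/12 per month.
Growing perpetuity (Gordon): PV = PMT₁ / (r − g) = 1,170 / (r − 0.0058) = £420,359.28.

£420,359.28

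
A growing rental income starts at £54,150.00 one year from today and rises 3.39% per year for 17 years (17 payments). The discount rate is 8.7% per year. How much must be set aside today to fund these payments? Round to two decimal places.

Periodic rate r = 0.087 per year.
Growing ordinary annuity: PV = PMT₁ × [1 − ((1+g)/(1+r))^n] / (r − g) = 54,150 × [1 − ((1+0.0339)/(1+r))^17] / (r − 0.0339) = £584,526.00.

£584,526.00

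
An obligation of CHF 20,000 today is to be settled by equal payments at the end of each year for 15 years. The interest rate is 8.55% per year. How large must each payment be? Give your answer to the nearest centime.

Level ordinary annuity; solve PV = PMT × [(1 − (1+r)^−n)/r] for PMT.
Periodic rate r = 0.0855 per year.
With n = 15: PMT = 20,000 / ([(1 − (1+r)^−n)/r]) = CHF 2,415.64

CHF 2,415.64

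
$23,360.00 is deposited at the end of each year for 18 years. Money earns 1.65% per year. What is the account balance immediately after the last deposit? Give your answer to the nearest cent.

$484,978.37

This is an ordinary annuity: 18 deposits of $23,360.00 at the end of each year.
Periodic rate r = 0.0165 per year.
FV = PMT × [((1+r)^n − 1)/r] = 23,360 × [(1+r)^18 − 1] / r = $484,978.37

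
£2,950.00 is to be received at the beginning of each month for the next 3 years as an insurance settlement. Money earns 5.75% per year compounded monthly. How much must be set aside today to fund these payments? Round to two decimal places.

£97,797.88

This is an annuity due: 36 payments of £2,950.00 at the beginning of each month.
Periodic rate r = 0.0575/12 per month; n is counted in months.
PV = PMT × [(1 − (1+r)^−n)/r] × (1+r) = 2,950 × [1 − (1+r)^−36] / r × (1+r) = £97,797.88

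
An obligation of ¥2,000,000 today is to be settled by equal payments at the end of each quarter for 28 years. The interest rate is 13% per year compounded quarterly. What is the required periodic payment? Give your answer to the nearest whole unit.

¥66,860

Level ordinary annuity; solve PV = PMT × [(1 − (1+r)^−n)/r] for PMT.
Periodic rate r = 0.13/4 per quarter; n is counted in quarters.
With n = 112: PMT = 2,000,000 / ([(1 − (1+r)^−n)/r]) = ¥66,860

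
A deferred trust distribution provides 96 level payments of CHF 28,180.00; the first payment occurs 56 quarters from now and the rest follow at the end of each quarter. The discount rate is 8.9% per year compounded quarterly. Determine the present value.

CHF 331,890.85

Ordinary annuity of 96 payments, first payment at period 56.
Periodic rate r = 0.089/4 per quarter; n is counted in quarters.
The ordinary-annuity PV formula values the stream one period before the first payment (period 55); discount that back 55 periods:
PV₀ = 28,180 × [1 − (1+r)^−96] / r × (1+r)^−55 = CHF 331,890.85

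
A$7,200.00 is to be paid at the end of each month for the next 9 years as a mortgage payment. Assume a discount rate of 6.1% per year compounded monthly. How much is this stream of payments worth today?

A$597,249.56

This is an ordinary annuity: 108 payments of A$7,200.00 at the end of each month.
Periodic rate r = 0.061/12 per month; n is counted in months.
PV = PMT × [(1 − (1+r)^−n)/r] = 7,200 × [1 − (1+r)^−108] / r = A$597,249.56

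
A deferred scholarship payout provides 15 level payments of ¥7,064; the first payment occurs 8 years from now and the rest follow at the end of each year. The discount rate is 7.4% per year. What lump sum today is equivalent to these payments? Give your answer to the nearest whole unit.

¥38,066

Ordinary annuity of 15 payments, first payment at period 8.
Periodic rate r = 0.074 per year.
The ordinary-annuity PV formula values the stream one period before the first payment (period 7); discount that back 7 periods:
PV₀ = 7,064 × [1 − (1+r)^−15] / r × (1+r)^−7 = ¥38,066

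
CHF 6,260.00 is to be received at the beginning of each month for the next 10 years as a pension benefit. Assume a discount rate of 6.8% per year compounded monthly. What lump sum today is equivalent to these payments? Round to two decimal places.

This is an annuity due: 120 payments of CHF 6,260.00 at the beginning of each month.
Periodic rate r = 0.068/12 per month; n is counted in months.
PV = PMT × [(1 − (1+r)^−n)/r] × (1+r) = 6,260 × [1 − (1+r)^−120] / r × (1+r) = CHF 547,050.34

CHF 547,050.34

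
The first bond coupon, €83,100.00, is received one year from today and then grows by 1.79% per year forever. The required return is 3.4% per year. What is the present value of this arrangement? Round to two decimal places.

€5,161,490.68

Periodic rate r = 0.034 per year.
Growing perpetuity (Gordon): PV = PMT₁ / (r − g) = 83,100 / (r − 0.0179) = €5,161,490.68.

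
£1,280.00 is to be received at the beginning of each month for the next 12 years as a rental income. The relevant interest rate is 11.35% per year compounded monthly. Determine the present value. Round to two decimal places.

£101,393.22

This is an annuity due: 144 payments of £1,280.00 at the beginning of each month.
Periodic rate r = 0.1135/12 per month; n is counted in months.
PV = PMT × [(1 − (1+r)^−n)/r] × (1+r) = 1,280 × [1 − (1+r)^−144] / r × (1+r) = £101,393.22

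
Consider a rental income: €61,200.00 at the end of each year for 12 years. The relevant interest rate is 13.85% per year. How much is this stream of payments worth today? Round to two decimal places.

This is an ordinary annuity: 12 payments of €61,200.00 at the end of each year.
Periodic rate r = 0.1385 per year.
PV = PMT × [(1 − (1+r)^−n)/r] = 61,200 × [1 − (1+r)^−12] / r = €348,701.01

€348,701.01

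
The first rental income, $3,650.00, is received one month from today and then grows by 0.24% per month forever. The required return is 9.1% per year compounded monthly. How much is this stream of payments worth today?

$704,180.06

Periodic rate r = 0.091/12 per month.
Growing perpetuity (Gordon): PV = PMT₁ / (r − g) = 3,650 / (r − 0.0024) = $704,180.06.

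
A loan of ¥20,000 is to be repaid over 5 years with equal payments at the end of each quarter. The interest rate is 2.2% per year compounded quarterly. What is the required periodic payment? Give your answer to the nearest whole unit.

Level ordinary annuity; solve PV = PMT × [(1 − (1+r)^−n)/r] for PMT.
Periodic rate r = 0.022/4 per quarter; n is counted in quarters.
With n = 20: PMT = 20,000 / ([(1 − (1+r)^−n)/r]) = ¥1,059

¥1,059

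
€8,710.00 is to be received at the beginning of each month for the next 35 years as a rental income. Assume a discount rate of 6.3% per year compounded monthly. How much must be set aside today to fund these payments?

This is an annuity due: 420 payments of €8,710.00 at the beginning of each month.
Periodic rate r = 0.063/12 per month; n is counted in months.
PV = PMT × [(1 − (1+r)^−n)/r] × (1+r) = 8,710 × [1 − (1+r)^−420] / r × (1+r) = €1,482,822.84

€1,482,822.84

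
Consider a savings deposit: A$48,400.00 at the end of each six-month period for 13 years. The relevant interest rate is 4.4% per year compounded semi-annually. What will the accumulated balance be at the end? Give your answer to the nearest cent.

A$1,673,878.29

This is an ordinary annuity: 26 deposits of A$48,400.00 at the end of each six-month period.
Periodic rate r = 0.044/2 per half-year; n is counted in half-years.
FV = PMT × [((1+r)^n − 1)/r] = 48,400 × [(1+r)^26 − 1] / r = A$1,673,878.29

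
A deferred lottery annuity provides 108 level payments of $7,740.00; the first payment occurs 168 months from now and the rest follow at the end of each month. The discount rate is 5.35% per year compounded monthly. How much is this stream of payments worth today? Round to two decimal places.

Ordinary annuity of 108 payments, first payment at period 168.
Periodic rate r = 0.0535/12 per month; n is counted in months.
The ordinary-annuity PV formula values the stream one period before the first payment (period 167); discount that back 167 periods:
PV₀ = 7,740 × [1 − (1+r)^−108] / r × (1+r)^−167 = $315,073.16

$315,073.16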